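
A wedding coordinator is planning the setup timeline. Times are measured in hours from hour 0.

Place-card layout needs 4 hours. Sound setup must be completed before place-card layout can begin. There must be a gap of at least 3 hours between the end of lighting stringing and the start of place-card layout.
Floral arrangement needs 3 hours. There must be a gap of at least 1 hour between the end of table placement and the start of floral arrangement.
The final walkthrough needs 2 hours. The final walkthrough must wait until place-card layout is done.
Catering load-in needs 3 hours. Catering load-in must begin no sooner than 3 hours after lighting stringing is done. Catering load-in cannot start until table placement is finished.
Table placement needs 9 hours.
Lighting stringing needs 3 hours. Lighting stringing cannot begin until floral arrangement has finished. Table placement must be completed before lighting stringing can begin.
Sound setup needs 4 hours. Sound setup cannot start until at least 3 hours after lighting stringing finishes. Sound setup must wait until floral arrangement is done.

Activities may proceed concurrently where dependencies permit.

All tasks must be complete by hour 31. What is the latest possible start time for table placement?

Nothing follows the final walkthrough; the deadline of hour 31 is its only limit. It must start by 31 − 2 = hour 29.
Since the final walkthrough (must start by hour 29) depends on it, place-card layout must finish by hour 29. Backing off its 4-hour duration gives a latest start of hour 25.
Sound setup feeds into place-card layout (must start by hour 25); so sound setup must finish by hour 25 and therefore start by hour 21.
Catering load-in must finish by hour 31; it takes 3 hours, so it must start by 31 − 3 = hour 28.
Lighting stringing has several dependents: sound setup (must start by hour 21, minus 3-hour gap → hour 18); catering load-in (must start by hour 28, minus 3-hour gap → hour 25); place-card layout (must start by hour 25, minus 3-hour gap → hour 22). The earliest of those limits is hour 18, so lighting stringing must start by 18 − 3 = hour 15.
For floral arrangement: lighting stringing (must start by hour 15); sound setup (must start by hour 21). The most restrictive is hour 15; with a 3-hour duration, floral arrangement must start by hour 12.
Table placement feeds floral arrangement (must start by hour 12, minus 1-hour gap → hour 11); lighting stringing (must start by hour 15); catering load-in (must start by hour 28). Taking the minimum, table placement must finish by hour 11 and start by 11 − 9 = hour 2.

2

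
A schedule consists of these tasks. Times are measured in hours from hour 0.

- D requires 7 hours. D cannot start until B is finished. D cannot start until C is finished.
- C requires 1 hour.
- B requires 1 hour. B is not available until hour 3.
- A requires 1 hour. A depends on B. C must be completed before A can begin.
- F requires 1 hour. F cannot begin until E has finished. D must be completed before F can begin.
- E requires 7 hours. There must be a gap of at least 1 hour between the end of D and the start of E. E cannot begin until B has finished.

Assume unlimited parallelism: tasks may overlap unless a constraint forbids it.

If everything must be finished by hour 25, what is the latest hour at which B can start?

8

A must finish by hour 25; it takes 1 hour, so it must start by 25 − 1 = hour 24.
F has no dependents, so it just needs to finish by hour 25. Starting by 25 − 1 = hour 24 achieves that.
Since F (must start by hour 24) depends on it, E must finish by hour 24. Backing off its 7-hour duration gives a latest start of hour 17.
D has several dependents: E (must start by hour 17, minus 1-hour gap → hour 16); F (must start by hour 24). The earliest of those limits is hour 16, so D must start by 16 − 7 = hour 9.
For B: A (must start by hour 24); D (must start by hour 9); E (must start by hour 17). The most restrictive is hour 9; with a 1-hour duration, B must start by hour 8.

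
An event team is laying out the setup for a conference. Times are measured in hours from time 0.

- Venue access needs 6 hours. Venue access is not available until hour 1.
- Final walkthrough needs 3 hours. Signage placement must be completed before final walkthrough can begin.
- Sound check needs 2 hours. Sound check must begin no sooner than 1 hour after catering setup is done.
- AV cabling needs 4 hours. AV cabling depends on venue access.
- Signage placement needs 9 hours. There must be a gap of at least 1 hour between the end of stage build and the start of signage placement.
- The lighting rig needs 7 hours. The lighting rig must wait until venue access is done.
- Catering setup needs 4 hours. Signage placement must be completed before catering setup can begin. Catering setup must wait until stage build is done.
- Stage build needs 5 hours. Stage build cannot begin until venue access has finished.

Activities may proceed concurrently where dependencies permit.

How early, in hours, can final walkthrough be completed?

25

After its own release at hour 1, venue access can start at hour 1 and finishes at hour 7.
Stage build cannot begin until venue access (finishes hour 7). It runs from hour 7 to 7 + 5 = hour 12.
After stage build (finishes hour 12, plus 1-hour gap → hour 13), signage placement can start at hour 13 and finishes at hour 22.
Final walkthrough waits on signage placement (finishes hour 22), so it starts at hour 22 and finishes at 22 + 3 = hour 25.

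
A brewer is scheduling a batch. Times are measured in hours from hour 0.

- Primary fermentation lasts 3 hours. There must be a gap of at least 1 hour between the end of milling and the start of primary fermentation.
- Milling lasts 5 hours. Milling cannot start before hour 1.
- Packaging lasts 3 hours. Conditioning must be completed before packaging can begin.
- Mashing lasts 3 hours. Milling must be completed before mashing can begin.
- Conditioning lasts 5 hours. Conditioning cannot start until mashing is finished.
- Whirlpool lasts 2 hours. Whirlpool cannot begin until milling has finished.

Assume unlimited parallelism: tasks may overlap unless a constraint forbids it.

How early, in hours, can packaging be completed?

17

Milling cannot begin until its own release at hour 1. It runs from hour 1 to 1 + 5 = hour 6.
Mashing cannot begin until milling (finishes hour 6). It runs from hour 6 to 6 + 3 = hour 9.
Conditioning cannot begin until mashing (finishes hour 9). It runs from hour 9 to 9 + 5 = hour 14.
Packaging waits on conditioning (finishes hour 14), so it starts at hour 14 and finishes at 14 + 3 = hour 17.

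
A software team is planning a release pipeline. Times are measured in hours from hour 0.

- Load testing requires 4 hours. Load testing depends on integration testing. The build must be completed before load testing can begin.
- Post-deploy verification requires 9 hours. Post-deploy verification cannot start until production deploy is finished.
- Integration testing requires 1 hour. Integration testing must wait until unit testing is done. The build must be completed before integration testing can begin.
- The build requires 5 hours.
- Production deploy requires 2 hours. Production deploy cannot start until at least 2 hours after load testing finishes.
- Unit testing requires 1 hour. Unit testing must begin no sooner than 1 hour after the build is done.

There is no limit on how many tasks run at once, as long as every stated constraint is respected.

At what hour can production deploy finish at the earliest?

16

The build has no prerequisites, so it starts at hour 0 and finishes at hour 5.
After the build (finishes hour 5, plus 1-hour gap → hour 6), unit testing can start at hour 6 and finishes at hour 7.
For integration testing: unit testing (finishes hour 7); the build (finishes hour 5). Taking the maximum gives a start of hour 7, and it finishes at 7 + 1 = hour 8.
Load testing needs all of integration testing (finishes hour 8); the build (finishes hour 5). That puts its earliest start at hour 8; it finishes at 8 + 4 = hour 12.
After load testing (finishes hour 12, plus 2-hour gap → hour 14), production deploy can start at hour 14 and finishes at hour 16.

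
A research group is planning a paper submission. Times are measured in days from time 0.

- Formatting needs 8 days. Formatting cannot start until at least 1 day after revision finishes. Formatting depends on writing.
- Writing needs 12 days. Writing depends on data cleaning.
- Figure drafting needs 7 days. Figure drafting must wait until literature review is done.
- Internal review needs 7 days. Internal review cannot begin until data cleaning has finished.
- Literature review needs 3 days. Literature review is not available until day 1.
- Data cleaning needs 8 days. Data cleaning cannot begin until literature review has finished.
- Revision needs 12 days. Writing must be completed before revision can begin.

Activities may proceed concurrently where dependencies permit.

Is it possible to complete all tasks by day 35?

Literature review waits on its own release at day 1, so it starts at day 1 and finishes at 1 + 3 = day 4.
Figure drafting cannot begin until literature review (finishes day 4). It runs from day 4 to 4 + 7 = day 11.
Data cleaning waits on literature review (finishes day 4), so it starts at day 4 and finishes at 4 + 8 = day 12.
After data cleaning (finishes day 12), internal review can start at day 12 and finishes at day 19.
After data cleaning (finishes day 12), writing can start at day 12 and finishes at day 24.
Revision waits on writing (finishes day 24), so it starts at day 24 and finishes at 24 + 12 = day 36.
For formatting: revision (finishes day 36, plus 1-day gap → day 37); writing (finishes day 24). Taking the maximum gives a start of day 37, and it finishes at 37 + 8 = day 45.
The earliest everything can be done is day 45, which is after the deadline of 35, so it is not possible.

No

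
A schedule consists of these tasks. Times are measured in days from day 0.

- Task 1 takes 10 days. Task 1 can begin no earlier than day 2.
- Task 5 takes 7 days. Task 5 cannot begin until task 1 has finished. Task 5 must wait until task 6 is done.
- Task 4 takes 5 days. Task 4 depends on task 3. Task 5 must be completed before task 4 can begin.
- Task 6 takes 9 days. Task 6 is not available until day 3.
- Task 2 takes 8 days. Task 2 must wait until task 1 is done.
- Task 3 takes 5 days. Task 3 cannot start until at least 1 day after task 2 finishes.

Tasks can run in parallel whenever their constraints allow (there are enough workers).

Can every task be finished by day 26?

After its own release at day 3, task 6 can start at day 3 and finishes at day 12.
After its own release at day 2, task 1 can start at day 2 and finishes at day 12.
Task 5 has to wait for task 1 (finishes day 12); task 6 (finishes day 12). The latest of these is day 12, so task 5 runs day 12 to 12 + 7 = day 19.
Task 2 cannot begin until task 1 (finishes day 12). It runs from day 12 to 12 + 8 = day 20.
Task 3 cannot begin until task 2 (finishes day 20, plus 1-day gap → day 21). It runs from day 21 to 21 + 5 = day 26.
For task 4: task 3 (finishes day 26); task 5 (finishes day 19). Taking the maximum gives a start of day 26, and it finishes at 26 + 5 = day 31.
The earliest everything can be done is day 31, which is after the deadline of 26, so it is not possible.

No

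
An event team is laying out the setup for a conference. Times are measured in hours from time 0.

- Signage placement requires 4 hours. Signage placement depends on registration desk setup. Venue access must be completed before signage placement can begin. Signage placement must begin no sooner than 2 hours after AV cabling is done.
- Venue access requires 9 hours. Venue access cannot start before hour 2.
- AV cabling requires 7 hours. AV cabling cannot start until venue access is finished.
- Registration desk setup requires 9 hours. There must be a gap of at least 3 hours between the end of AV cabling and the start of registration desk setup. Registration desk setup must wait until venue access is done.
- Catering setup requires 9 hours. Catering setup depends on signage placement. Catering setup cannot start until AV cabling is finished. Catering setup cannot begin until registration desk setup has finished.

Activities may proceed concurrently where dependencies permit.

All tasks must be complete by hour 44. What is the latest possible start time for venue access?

To finish by hour 44, catering setup (duration 9) must start no later than hour 35.
Signage placement has to be done before catering setup (must start by hour 35). That means finishing by hour 35, i.e. starting by 35 − 4 = hour 31.
Registration desk setup has several dependents: signage placement (must start by hour 31); catering setup (must start by hour 35). The earliest of those limits is hour 31, so registration desk setup must start by 31 − 9 = hour 22.
For AV cabling: registration desk setup (must start by hour 22, minus 3-hour gap → hour 19); signage placement (must start by hour 31, minus 2-hour gap → hour 29); catering setup (must start by hour 35). The most restrictive is hour 19; with a 7-hour duration, AV cabling must start by hour 12.
Venue access has several dependents: AV cabling (must start by hour 12); registration desk setup (must start by hour 22); signage placement (must start by hour 31). The earliest of those limits is hour 12, so venue access must start by 12 − 9 = hour 3.

3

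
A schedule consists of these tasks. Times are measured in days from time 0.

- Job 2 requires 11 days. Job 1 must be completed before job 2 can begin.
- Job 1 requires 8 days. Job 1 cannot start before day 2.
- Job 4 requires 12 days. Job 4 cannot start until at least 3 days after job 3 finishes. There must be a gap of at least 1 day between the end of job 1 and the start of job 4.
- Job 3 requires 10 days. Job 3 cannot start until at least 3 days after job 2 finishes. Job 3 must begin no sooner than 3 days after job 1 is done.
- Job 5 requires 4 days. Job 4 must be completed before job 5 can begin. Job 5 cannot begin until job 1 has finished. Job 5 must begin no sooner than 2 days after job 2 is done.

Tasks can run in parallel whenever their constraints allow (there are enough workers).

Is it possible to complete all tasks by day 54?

Job 1 waits on its own release at day 2, so it starts at day 2 and finishes at 2 + 8 = day 10.
Job 2 waits on job 1 (finishes day 10), so it starts at day 10 and finishes at 10 + 11 = day 21.
For job 3: job 2 (finishes day 21, plus 3-day gap → day 24); job 1 (finishes day 10, plus 3-day gap → day 13). Taking the maximum gives a start of day 24, and it finishes at 24 + 10 = day 34.
For job 4: job 3 (finishes day 34, plus 3-day gap → day 37); job 1 (finishes day 10, plus 1-day gap → day 11). Taking the maximum gives a start of day 37, and it finishes at 37 + 12 = day 49.
Job 5 needs all of job 4 (finishes day 49); job 1 (finishes day 10); job 2 (finishes day 21, plus 2-day gap → day 23). That puts its earliest start at day 49; it finishes at 49 + 4 = day 53.
Every task is finished by day 53, which is no later than the deadline of 54, so the schedule is feasible.

Yes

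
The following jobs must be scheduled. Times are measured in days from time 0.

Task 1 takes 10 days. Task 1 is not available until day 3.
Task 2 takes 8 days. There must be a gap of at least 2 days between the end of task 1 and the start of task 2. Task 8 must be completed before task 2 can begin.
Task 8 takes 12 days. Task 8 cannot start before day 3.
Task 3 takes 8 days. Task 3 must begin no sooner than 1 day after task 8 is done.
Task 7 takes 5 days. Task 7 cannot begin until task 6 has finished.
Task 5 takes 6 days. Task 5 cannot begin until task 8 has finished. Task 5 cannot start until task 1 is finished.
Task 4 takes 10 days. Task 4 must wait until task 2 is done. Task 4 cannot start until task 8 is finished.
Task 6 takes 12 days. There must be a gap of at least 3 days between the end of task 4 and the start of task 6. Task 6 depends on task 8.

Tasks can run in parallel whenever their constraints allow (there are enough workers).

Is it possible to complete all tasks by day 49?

Task 8 cannot begin until its own release at day 3. It runs from day 3 to 3 + 12 = day 15.
Task 3 waits on task 8 (finishes day 15, plus 1-day gap → day 16), so it starts at day 16 and finishes at 16 + 8 = day 24.
Task 1 cannot begin until its own release at day 3. It runs from day 3 to 3 + 10 = day 13.
For task 5: task 8 (finishes day 15); task 1 (finishes day 13). Taking the maximum gives a start of day 15, and it finishes at 15 + 6 = day 21.
For task 2: task 1 (finishes day 13, plus 2-day gap → day 15); task 8 (finishes day 15). Taking the maximum gives a start of day 15, and it finishes at 15 + 8 = day 23.
Task 4 needs all of task 2 (finishes day 23); task 8 (finishes day 15). That puts its earliest start at day 23; it finishes at 23 + 10 = day 33.
Task 6 has to wait for task 4 (finishes day 33, plus 3-day gap → day 36); task 8 (finishes day 15). The latest of these is day 36, so task 6 runs day 36 to 36 + 12 = day 48.
Task 7 cannot begin until task 6 (finishes day 48). It runs from day 48 to 48 + 5 = day 53.
The earliest everything can be done is day 53, which is after the deadline of 49, so it is not possible.

No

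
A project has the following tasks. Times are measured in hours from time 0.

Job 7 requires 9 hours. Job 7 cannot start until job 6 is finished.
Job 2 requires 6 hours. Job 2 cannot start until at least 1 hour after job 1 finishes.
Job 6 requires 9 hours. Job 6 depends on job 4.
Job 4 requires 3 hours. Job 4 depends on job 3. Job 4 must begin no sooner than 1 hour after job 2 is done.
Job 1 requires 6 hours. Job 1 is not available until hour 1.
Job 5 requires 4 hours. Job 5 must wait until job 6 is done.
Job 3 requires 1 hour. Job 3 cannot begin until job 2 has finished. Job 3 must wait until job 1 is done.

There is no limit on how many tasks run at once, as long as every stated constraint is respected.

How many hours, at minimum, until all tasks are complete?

After its own release at hour 1, job 1 can start at hour 1 and finishes at hour 7.
Job 2 waits on job 1 (finishes hour 7, plus 1-hour gap → hour 8), so it starts at hour 8 and finishes at 8 + 6 = hour 14.
Job 3 cannot start until job 2 (finishes hour 14); job 1 (finishes hour 7). The controlling bound is hour 14, so job 3 finishes at 14 + 1 = hour 15.
Job 4 cannot start until job 3 (finishes hour 15); job 2 (finishes hour 14, plus 1-hour gap → hour 15). The controlling bound is hour 15, so job 4 finishes at 15 + 3 = hour 18.
After job 4 (finishes hour 18), job 6 can start at hour 18 and finishes at hour 27.
Job 7 cannot begin until job 6 (finishes hour 27). It runs from hour 27 to 27 + 9 = hour 36.
Job 5 cannot begin until job 6 (finishes hour 27). It runs from hour 27 to 27 + 4 = hour 31.
All tasks are finished once the last one completes. Finish times: Job 1 at 7, Job 2 at 14, Job 3 at 15, Job 4 at 18, Job 5 at 31, Job 6 at 27, Job 7 at 36. The latest is hour 36.

36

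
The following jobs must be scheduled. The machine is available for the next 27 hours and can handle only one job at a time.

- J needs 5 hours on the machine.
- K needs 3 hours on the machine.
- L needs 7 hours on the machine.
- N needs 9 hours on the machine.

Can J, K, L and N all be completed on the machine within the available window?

Running back to back, the jobs need 5 + 3 + 7 + 9 = 24 hours on the machine.
Since 24 ≤ 27, they fit within the window.

Yes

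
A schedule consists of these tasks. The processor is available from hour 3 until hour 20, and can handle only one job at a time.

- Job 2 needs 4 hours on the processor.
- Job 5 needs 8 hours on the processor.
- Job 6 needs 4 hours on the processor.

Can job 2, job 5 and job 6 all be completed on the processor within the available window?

Yes

The processor window is 20 − 3 = 17 hours.
Running back to back, the jobs need 4 + 8 + 4 = 16 hours on the processor.
Since 16 ≤ 17, they fit within the window.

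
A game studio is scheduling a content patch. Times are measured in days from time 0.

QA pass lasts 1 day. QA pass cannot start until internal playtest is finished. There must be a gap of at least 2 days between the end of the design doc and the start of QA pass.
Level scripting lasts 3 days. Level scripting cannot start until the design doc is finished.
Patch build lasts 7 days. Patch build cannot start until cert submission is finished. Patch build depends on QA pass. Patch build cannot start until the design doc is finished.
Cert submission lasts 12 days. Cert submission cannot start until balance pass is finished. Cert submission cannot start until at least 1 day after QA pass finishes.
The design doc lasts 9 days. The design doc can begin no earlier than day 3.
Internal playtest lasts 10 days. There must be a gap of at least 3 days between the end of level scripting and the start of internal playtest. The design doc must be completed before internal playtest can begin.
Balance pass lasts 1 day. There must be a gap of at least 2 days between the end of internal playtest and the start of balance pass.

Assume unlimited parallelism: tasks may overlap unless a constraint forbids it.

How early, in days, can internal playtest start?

18

The design doc cannot begin until its own release at day 3. It runs from day 3 to 3 + 9 = day 12.
After the design doc (finishes day 12), level scripting can start at day 12 and finishes at day 15.
Internal playtest waits on level scripting (finishes day 15, plus 3-day gap → day 18); the design doc (finishes day 12). The latest of these is day 18, which is the earliest internal playtest can start.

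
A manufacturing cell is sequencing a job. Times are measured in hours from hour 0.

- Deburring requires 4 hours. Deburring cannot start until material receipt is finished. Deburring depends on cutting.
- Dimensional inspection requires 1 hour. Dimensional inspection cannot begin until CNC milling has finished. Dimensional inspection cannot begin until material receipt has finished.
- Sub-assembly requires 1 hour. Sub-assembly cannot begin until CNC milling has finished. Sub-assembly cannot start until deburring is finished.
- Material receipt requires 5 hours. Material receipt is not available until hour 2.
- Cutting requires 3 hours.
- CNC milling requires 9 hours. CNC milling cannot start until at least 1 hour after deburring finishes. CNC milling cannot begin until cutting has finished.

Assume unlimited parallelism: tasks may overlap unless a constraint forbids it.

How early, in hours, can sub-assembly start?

21

Cutting can start immediately at hour 0; it finishes at hour 3.
Material receipt waits on its own release at hour 2, so it starts at hour 2 and finishes at 2 + 5 = hour 7.
For deburring: material receipt (finishes hour 7); cutting (finishes hour 3). Taking the maximum gives a start of hour 7, and it finishes at 7 + 4 = hour 11.
CNC milling cannot start until deburring (finishes hour 11, plus 1-hour gap → hour 12); cutting (finishes hour 3). The controlling bound is hour 12, so CNC milling finishes at 12 + 9 = hour 21.
Sub-assembly waits on CNC milling (finishes hour 21); deburring (finishes hour 11). The latest of these is hour 21, which is the earliest sub-assembly can start.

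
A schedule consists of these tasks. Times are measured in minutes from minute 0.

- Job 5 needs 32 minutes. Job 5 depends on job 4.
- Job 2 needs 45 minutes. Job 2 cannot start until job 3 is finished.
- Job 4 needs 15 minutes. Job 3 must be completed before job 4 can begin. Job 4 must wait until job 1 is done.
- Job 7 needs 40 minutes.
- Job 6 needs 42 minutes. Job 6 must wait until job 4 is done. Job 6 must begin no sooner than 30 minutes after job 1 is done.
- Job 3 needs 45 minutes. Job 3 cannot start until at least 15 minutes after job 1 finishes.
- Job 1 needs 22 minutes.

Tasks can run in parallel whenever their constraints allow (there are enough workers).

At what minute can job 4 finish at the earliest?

97

Job 1 has no prerequisites, so it starts at minute 0 and finishes at minute 22.
Job 3 cannot begin until job 1 (finishes minute 22, plus 15-minute gap → minute 37). It runs from minute 37 to 37 + 45 = minute 82.
Job 4 needs all of job 3 (finishes minute 82); job 1 (finishes minute 22). That puts its earliest start at minute 82; it finishes at 82 + 15 = minute 97.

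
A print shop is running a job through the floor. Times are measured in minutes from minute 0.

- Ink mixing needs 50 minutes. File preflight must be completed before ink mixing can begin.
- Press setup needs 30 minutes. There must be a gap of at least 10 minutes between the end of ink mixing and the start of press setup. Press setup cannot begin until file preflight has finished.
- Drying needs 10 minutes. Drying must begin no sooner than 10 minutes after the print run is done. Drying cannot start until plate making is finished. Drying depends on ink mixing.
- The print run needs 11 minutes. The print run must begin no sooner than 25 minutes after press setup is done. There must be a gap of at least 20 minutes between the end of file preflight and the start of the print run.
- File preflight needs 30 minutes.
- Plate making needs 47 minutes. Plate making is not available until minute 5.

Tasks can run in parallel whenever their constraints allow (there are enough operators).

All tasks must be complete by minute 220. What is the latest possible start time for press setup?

To finish by minute 220, drying (duration 10) must start no later than minute 210.
Since drying (must start by minute 210, minus 10-minute gap → minute 200) depends on it, the print run must finish by minute 200. Backing off its 11-minute duration gives a latest start of minute 189.
Since the print run (must start by minute 189, minus 25-minute gap → minute 164) depends on it, press setup must finish by minute 164. Backing off its 30-minute duration gives a latest start of minute 134.

134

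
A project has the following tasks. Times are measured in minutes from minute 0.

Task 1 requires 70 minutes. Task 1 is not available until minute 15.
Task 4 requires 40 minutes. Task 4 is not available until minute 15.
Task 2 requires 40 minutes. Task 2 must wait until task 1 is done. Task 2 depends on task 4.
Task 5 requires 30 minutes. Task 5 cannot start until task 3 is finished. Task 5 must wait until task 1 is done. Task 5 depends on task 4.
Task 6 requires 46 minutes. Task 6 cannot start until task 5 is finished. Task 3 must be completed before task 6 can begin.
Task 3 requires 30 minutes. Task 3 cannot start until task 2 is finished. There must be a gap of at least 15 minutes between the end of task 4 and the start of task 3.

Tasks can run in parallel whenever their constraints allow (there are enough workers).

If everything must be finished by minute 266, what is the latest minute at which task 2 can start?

Task 6 has no dependents, so it just needs to finish by minute 266. Starting by 266 − 46 = minute 220 achieves that.
Task 5 has to be done before task 6 (must start by minute 220). That means finishing by minute 220, i.e. starting by 220 − 30 = minute 190.
For task 3: task 5 (must start by minute 190); task 6 (must start by minute 220). The most restrictive is minute 190; with a 30-minute duration, task 3 must start by minute 160.
Since task 3 (must start by minute 160) depends on it, task 2 must finish by minute 160. Backing off its 40-minute duration gives a latest start of minute 120.

120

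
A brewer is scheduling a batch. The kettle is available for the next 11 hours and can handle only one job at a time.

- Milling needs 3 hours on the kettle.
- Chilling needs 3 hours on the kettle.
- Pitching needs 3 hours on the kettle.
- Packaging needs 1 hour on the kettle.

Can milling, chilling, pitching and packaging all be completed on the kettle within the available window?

Yes

Running back to back, the jobs need 3 + 3 + 3 + 1 = 10 hours on the kettle.
Since 10 ≤ 11, they fit within the window.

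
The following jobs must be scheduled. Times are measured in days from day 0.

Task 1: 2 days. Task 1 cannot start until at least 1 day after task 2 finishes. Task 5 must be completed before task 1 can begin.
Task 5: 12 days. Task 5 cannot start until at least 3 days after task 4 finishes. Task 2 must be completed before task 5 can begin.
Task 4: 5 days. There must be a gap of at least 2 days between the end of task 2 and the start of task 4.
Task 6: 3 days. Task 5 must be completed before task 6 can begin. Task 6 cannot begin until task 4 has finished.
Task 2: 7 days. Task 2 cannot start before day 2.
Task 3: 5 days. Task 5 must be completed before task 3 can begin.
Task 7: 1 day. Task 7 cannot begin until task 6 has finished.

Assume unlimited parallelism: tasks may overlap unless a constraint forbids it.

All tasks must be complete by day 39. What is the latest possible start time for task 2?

5

To finish by day 39, task 1 (duration 2) must start no later than day 37.
Nothing follows task 3; the deadline of day 39 is its only limit. It must start by 39 − 5 = day 34.
Task 7 has no dependents, so it just needs to finish by day 39. Starting by 39 − 1 = day 38 achieves that.
Task 6 feeds into task 7 (must start by day 38); so task 6 must finish by day 38 and therefore start by day 35.
For task 5: task 1 (must start by day 37); task 3 (must start by day 34); task 6 (must start by day 35). The most restrictive is day 34; with a 12-day duration, task 5 must start by day 22.
For task 4: task 5 (must start by day 22, minus 3-day gap → day 19); task 6 (must start by day 35). The most restrictive is day 19; with a 5-day duration, task 4 must start by day 14.
Task 2 has several dependents: task 1 (must start by day 37, minus 1-day gap → day 36); task 4 (must start by day 14, minus 2-day gap → day 12); task 5 (must start by day 22). The earliest of those limits is day 12, so task 2 must start by 12 − 7 = day 5.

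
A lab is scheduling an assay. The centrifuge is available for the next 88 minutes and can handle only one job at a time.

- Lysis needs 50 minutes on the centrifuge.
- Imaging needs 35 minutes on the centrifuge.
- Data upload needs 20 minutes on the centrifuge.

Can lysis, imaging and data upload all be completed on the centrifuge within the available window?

Running back to back, the jobs need 50 + 35 + 20 = 105 minutes on the centrifuge.
Since 105 > 88, they cannot all fit.

No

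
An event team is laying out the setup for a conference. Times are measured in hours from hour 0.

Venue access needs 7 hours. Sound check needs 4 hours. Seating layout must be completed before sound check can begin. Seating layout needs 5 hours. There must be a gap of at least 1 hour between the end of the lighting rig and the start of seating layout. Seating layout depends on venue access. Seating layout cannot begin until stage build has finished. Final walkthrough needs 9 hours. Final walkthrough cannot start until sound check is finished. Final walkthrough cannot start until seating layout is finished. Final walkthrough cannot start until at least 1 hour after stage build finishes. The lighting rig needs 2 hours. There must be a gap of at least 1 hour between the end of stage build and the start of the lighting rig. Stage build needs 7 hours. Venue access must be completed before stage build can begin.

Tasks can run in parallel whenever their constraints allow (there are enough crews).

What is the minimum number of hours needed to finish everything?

Nothing blocks venue access, so it runs from hour 0 to hour 7.
After venue access (finishes hour 7), stage build can start at hour 7 and finishes at hour 14.
The lighting rig cannot begin until stage build (finishes hour 14, plus 1-hour gap → hour 15). It runs from hour 15 to 15 + 2 = hour 17.
Seating layout has to wait for the lighting rig (finishes hour 17, plus 1-hour gap → hour 18); venue access (finishes hour 7); stage build (finishes hour 14). The latest of these is hour 18, so seating layout runs hour 18 to 18 + 5 = hour 23.
After seating layout (finishes hour 23), sound check can start at hour 23 and finishes at hour 27.
Final walkthrough has to wait for sound check (finishes hour 27); seating layout (finishes hour 23); stage build (finishes hour 14, plus 1-hour gap → hour 15). The latest of these is hour 27, so final walkthrough runs hour 27 to 27 + 9 = hour 36.
All tasks are finished once the last one completes. Finish times: Venue access at 7, Stage build at 14, The lighting rig at 17, Seating layout at 23, Sound check at 27, Final walkthrough at 36. The latest is hour 36.

36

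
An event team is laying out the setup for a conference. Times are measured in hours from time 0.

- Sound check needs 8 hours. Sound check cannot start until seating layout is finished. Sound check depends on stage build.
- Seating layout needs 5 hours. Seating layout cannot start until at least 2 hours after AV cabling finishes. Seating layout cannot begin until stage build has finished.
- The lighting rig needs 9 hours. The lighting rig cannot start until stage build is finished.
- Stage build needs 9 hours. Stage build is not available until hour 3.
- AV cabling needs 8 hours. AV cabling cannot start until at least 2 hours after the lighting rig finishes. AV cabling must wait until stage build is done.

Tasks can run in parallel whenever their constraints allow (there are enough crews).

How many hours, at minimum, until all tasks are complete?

46

Stage build waits on its own release at hour 3, so it starts at hour 3 and finishes at 3 + 9 = hour 12.
The lighting rig cannot begin until stage build (finishes hour 12). It runs from hour 12 to 12 + 9 = hour 21.
AV cabling has to wait for the lighting rig (finishes hour 21, plus 2-hour gap → hour 23); stage build (finishes hour 12). The latest of these is hour 23, so AV cabling runs hour 23 to 23 + 8 = hour 31.
For seating layout: AV cabling (finishes hour 31, plus 2-hour gap → hour 33); stage build (finishes hour 12). Taking the maximum gives a start of hour 33, and it finishes at 33 + 5 = hour 38.
Sound check has to wait for seating layout (finishes hour 38); stage build (finishes hour 12). The latest of these is hour 38, so sound check runs hour 38 to 38 + 8 = hour 46.
All tasks are finished once the last one completes. Finish times: Stage build at 12, The lighting rig at 21, AV cabling at 31, Seating layout at 38, Sound check at 46. The latest is hour 46.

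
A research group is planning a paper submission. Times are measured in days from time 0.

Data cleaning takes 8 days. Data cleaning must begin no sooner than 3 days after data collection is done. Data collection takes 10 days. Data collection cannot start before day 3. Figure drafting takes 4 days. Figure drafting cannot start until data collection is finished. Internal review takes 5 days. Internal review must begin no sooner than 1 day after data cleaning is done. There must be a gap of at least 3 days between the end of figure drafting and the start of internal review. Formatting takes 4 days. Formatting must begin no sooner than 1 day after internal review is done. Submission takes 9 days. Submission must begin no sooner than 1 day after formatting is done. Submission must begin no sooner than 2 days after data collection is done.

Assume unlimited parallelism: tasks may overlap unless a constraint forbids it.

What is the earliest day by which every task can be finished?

45

Data collection cannot begin until its own release at day 3. It runs from day 3 to 3 + 10 = day 13.
Figure drafting cannot begin until data collection (finishes day 13). It runs from day 13 to 13 + 4 = day 17.
Data cleaning waits on data collection (finishes day 13, plus 3-day gap → day 16), so it starts at day 16 and finishes at 16 + 8 = day 24.
Internal review has to wait for data cleaning (finishes day 24, plus 1-day gap → day 25); figure drafting (finishes day 17, plus 3-day gap → day 20). The latest of these is day 25, so internal review runs day 25 to 25 + 5 = day 30.
Formatting cannot begin until internal review (finishes day 30, plus 1-day gap → day 31). It runs from day 31 to 31 + 4 = day 35.
Submission needs all of formatting (finishes day 35, plus 1-day gap → day 36); data collection (finishes day 13, plus 2-day gap → day 15). That puts its earliest start at day 36; it finishes at 36 + 9 = day 45.
All tasks are finished once the last one completes. Finish times: Data collection at 13, Data cleaning at 24, Figure drafting at 17, Internal review at 30, Formatting at 35, Submission at 45. The latest is day 45.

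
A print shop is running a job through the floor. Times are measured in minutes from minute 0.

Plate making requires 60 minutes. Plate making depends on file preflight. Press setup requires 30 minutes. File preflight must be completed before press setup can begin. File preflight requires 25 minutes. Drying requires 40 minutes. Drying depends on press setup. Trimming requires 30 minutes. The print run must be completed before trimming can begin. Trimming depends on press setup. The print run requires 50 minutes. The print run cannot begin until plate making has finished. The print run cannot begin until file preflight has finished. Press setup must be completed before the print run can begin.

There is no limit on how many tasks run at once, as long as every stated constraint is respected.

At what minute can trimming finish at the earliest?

165

File preflight has no prerequisites, so it starts at minute 0 and finishes at minute 25.
Press setup waits on file preflight (finishes minute 25), so it starts at minute 25 and finishes at 25 + 30 = minute 55.
Plate making waits on file preflight (finishes minute 25), so it starts at minute 25 and finishes at 25 + 60 = minute 85.
The print run needs all of plate making (finishes minute 85); file preflight (finishes minute 25); press setup (finishes minute 55). That puts its earliest start at minute 85; it finishes at 85 + 50 = minute 135.
For trimming: the print run (finishes minute 135); press setup (finishes minute 55). Taking the maximum gives a start of minute 135, and it finishes at 135 + 30 = minute 165.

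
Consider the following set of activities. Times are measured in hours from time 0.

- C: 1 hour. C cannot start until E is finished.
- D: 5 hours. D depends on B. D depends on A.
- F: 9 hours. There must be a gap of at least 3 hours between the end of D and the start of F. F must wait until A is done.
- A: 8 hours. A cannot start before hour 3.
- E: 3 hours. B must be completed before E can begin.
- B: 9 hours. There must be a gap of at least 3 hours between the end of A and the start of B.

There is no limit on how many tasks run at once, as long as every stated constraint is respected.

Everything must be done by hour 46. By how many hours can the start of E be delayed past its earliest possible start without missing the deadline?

19

A waits on its own release at hour 3, so it starts at hour 3 and finishes at 3 + 8 = hour 11.
After A (finishes hour 11, plus 3-hour gap → hour 14), B can start at hour 14 and finishes at hour 23.
After B (finishes hour 23), E can start at hour 23 and finishes at hour 26.

Working backward from the deadline:
Nothing follows C; the deadline of hour 46 is its only limit. It must start by 46 − 1 = hour 45.
E must finish before C (must start by hour 45). With a 3-hour duration, E must start by 45 − 3 = hour 42.
So E can start as early as hour 23 and as late as hour 42, giving 42 − 23 = 19 hours of slack.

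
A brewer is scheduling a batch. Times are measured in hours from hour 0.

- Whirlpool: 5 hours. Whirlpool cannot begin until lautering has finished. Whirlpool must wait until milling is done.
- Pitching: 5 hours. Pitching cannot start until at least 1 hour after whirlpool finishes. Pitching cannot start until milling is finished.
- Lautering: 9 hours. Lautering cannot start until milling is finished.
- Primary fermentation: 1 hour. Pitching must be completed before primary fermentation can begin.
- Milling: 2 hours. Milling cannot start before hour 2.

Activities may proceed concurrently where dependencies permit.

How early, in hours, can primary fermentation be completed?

Milling waits on its own release at hour 2, so it starts at hour 2 and finishes at 2 + 2 = hour 4.
Lautering waits on milling (finishes hour 4), so it starts at hour 4 and finishes at 4 + 9 = hour 13.
Whirlpool needs all of lautering (finishes hour 13); milling (finishes hour 4). That puts its earliest start at hour 13; it finishes at 13 + 5 = hour 18.
Pitching cannot start until whirlpool (finishes hour 18, plus 1-hour gap → hour 19); milling (finishes hour 4). The controlling bound is hour 19, so pitching finishes at 19 + 5 = hour 24.
After pitching (finishes hour 24), primary fermentation can start at hour 24 and finishes at hour 25.

25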